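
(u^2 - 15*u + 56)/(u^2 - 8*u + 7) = (u - 8)/(u - 1)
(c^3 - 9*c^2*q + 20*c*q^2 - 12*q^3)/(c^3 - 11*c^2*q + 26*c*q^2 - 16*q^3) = (-c + 6*q)/(-c + 8*q)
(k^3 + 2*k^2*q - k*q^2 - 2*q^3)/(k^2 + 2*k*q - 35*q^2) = (k^3 + 2*k^2*q - k*q^2 - 2*q^3)/(k^2 + 2*k*q - 35*q^2)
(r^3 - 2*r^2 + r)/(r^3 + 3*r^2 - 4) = r*(r - 1)/(r^2 + 4*r + 4)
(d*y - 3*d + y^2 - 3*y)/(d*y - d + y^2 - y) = (y - 3)/(y - 1)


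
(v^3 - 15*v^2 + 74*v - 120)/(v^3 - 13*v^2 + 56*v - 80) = (v - 6)/(v - 4)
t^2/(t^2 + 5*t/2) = 2*t/(2*t + 5)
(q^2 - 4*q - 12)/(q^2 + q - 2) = (q - 6)/(q - 1)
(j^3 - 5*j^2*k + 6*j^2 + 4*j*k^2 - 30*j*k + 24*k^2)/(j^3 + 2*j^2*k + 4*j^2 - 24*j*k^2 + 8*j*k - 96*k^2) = (j^2 - j*k + 6*j - 6*k)/(j^2 + 6*j*k + 4*j + 24*k)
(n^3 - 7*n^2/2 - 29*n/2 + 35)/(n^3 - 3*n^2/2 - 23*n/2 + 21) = (n - 5)/(n - 3)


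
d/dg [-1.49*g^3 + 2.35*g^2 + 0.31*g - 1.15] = -4.47*g^2 + 4.7*g + 0.31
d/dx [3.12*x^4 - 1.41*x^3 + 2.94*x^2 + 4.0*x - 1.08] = 12.48*x^3 - 4.23*x^2 + 5.88*x + 4.0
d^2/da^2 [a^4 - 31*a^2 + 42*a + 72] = 12*a^2 - 62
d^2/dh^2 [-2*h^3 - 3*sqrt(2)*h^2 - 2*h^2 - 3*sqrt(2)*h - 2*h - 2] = -12*h - 6*sqrt(2) - 4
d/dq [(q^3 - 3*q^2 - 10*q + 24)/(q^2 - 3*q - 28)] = (q^4 - 6*q^3 - 65*q^2 + 120*q + 352)/(q^4 - 6*q^3 - 47*q^2 + 168*q + 784)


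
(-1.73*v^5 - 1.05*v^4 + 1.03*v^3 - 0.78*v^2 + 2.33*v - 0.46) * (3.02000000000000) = -5.2246*v^5 - 3.171*v^4 + 3.1106*v^3 - 2.3556*v^2 + 7.0366*v - 1.3892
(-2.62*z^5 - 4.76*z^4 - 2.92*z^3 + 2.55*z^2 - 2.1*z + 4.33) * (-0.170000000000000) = 0.4454*z^5 + 0.8092*z^4 + 0.4964*z^3 - 0.4335*z^2 + 0.357*z - 0.7361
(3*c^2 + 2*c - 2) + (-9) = 3*c^2 + 2*c - 11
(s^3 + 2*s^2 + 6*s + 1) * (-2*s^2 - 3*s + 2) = -2*s^5 - 7*s^4 - 16*s^3 - 16*s^2 + 9*s + 2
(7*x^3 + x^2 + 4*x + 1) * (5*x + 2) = 35*x^4 + 19*x^3 + 22*x^2 + 13*x + 2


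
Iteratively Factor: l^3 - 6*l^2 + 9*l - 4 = (l - 1)*(l^2 - 5*l + 4) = (l - 4)*(l - 1)*(l - 1)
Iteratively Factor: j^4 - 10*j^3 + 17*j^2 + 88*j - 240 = (j - 4)*(j^3 - 6*j^2 - 7*j + 60) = (j - 4)^2*(j^2 - 2*j - 15) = (j - 4)^2*(j + 3)*(j - 5)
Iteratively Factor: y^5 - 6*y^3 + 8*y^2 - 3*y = (y - 1)*(y^4 + y^3 - 5*y^2 + 3*y) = y*(y - 1)*(y^3 + y^2 - 5*y + 3) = y*(y - 1)^2*(y^2 + 2*y - 3) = y*(y - 1)^2*(y + 3)*(y - 1)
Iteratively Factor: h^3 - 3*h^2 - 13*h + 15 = (h + 3)*(h^2 - 6*h + 5) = (h - 1)*(h + 3)*(h - 5)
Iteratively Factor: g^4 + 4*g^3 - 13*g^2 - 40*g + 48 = (g + 4)*(g^3 - 13*g + 12) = (g + 4)^2*(g^2 - 4*g + 3) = (g - 3)*(g + 4)^2*(g - 1)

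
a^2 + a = a*(a + 1)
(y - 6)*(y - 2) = y^2 - 8*y + 12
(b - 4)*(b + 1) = b^2 - 3*b - 4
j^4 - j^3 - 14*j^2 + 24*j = j*(j - 3)*(j - 2)*(j + 4)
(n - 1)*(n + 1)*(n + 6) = n^3 + 6*n^2 - n - 6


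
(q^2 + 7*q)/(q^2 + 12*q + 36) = q*(q + 7)/(q^2 + 12*q + 36)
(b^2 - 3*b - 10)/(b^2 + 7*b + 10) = (b - 5)/(b + 5)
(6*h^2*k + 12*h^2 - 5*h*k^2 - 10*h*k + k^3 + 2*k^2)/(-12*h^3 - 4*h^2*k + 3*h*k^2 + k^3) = (-3*h*k - 6*h + k^2 + 2*k)/(6*h^2 + 5*h*k + k^2)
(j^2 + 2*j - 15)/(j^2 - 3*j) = (j + 5)/j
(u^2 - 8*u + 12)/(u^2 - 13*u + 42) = (u - 2)/(u - 7)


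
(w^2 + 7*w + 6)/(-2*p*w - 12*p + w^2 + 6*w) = (-w - 1)/(2*p - w)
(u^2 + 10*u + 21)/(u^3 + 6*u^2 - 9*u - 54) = (u + 7)/(u^2 + 3*u - 18)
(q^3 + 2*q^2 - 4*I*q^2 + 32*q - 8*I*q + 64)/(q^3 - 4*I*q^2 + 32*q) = (q + 2)/q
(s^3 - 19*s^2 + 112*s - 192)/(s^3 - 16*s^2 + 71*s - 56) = (s^2 - 11*s + 24)/(s^2 - 8*s + 7)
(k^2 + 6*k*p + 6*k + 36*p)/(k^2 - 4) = (k^2 + 6*k*p + 6*k + 36*p)/(k^2 - 4)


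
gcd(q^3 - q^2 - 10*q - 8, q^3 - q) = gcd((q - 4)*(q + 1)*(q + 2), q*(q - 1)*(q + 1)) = q + 1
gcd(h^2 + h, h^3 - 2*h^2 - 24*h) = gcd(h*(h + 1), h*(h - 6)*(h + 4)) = h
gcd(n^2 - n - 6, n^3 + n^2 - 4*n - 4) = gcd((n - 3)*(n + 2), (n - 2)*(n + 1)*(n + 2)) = n + 2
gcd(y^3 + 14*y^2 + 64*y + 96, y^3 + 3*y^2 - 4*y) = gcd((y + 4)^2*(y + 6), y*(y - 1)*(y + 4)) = y + 4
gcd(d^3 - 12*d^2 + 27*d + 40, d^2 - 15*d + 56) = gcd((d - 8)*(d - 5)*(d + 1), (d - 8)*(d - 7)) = d - 8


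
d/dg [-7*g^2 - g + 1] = -14*g - 1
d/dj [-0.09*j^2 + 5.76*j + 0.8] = 5.76 - 0.18*j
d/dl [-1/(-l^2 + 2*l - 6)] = 2*(1 - l)/(l^2 - 2*l + 6)^2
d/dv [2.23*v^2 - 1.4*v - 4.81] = 4.46*v - 1.4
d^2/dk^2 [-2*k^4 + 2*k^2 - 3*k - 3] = 4 - 24*k^2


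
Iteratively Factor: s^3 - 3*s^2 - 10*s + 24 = (s - 2)*(s^2 - s - 12) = (s - 4)*(s - 2)*(s + 3)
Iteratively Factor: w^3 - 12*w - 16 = (w - 4)*(w^2 + 4*w + 4) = (w - 4)*(w + 2)*(w + 2)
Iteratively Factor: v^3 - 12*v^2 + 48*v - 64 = (v - 4)*(v^2 - 8*v + 16) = (v - 4)^2*(v - 4)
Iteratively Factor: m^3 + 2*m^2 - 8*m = (m - 2)*(m^2 + 4*m) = (m - 2)*(m + 4)*(m)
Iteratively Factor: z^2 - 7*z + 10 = (z - 5)*(z - 2)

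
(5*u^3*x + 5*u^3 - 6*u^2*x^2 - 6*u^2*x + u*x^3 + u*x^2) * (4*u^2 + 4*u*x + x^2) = 20*u^5*x + 20*u^5 - 4*u^4*x^2 - 4*u^4*x - 15*u^3*x^3 - 15*u^3*x^2 - 2*u^2*x^4 - 2*u^2*x^3 + u*x^5 + u*x^4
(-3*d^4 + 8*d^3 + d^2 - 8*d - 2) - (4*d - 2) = -3*d^4 + 8*d^3 + d^2 - 12*d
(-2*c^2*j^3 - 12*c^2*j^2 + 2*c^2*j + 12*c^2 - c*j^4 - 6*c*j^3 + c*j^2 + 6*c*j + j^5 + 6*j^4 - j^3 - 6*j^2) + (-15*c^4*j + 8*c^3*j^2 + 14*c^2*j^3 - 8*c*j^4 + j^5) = -15*c^4*j + 8*c^3*j^2 + 12*c^2*j^3 - 12*c^2*j^2 + 2*c^2*j + 12*c^2 - 9*c*j^4 - 6*c*j^3 + c*j^2 + 6*c*j + 2*j^5 + 6*j^4 - j^3 - 6*j^2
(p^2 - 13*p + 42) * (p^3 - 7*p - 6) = p^5 - 13*p^4 + 35*p^3 + 85*p^2 - 216*p - 252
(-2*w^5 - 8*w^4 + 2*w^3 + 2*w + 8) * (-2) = 4*w^5 + 16*w^4 - 4*w^3 - 4*w - 16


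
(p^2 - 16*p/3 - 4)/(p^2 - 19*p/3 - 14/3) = (p - 6)/(p - 7)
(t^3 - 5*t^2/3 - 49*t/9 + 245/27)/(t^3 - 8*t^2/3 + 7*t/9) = (9*t^2 + 6*t - 35)/(3*t*(3*t - 1))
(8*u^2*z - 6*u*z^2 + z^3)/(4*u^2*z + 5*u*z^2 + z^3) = (8*u^2 - 6*u*z + z^2)/(4*u^2 + 5*u*z + z^2)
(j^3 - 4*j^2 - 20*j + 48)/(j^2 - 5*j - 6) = (j^2 + 2*j - 8)/(j + 1)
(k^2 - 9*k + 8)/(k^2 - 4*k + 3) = (k - 8)/(k - 3)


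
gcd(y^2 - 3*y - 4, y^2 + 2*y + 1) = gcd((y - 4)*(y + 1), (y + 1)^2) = y + 1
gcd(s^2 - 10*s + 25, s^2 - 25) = s - 5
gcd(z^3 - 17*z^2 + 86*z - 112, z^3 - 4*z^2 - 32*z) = z - 8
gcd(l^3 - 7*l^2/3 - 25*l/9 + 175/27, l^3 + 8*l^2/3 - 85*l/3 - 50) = l + 5/3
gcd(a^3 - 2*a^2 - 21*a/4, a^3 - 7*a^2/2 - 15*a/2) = a^2 + 3*a/2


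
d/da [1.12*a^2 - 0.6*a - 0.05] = 2.24*a - 0.6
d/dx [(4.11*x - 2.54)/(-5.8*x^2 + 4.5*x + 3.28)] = (23.838*x^2 - 29.464*x + 24.9108)/(33.64*x^4 - 52.2*x^3 - 17.798*x^2 + 29.52*x + 10.7584)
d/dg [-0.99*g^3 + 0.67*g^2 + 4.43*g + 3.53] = -2.97*g^2 + 1.34*g + 4.43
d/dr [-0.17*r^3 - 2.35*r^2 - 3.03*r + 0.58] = -0.51*r^2 - 4.7*r - 3.03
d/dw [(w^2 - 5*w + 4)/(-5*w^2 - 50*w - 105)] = (-15*w^2 - 34*w + 145)/(5*(w^4 + 20*w^3 + 142*w^2 + 420*w + 441))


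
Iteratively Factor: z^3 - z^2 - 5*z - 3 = (z - 3)*(z^2 + 2*z + 1) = (z - 3)*(z + 1)*(z + 1)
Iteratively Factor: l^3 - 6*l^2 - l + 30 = (l - 3)*(l^2 - 3*l - 10) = (l - 5)*(l - 3)*(l + 2)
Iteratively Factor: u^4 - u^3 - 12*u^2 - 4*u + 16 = (u - 4)*(u^3 + 3*u^2 - 4) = (u - 4)*(u - 1)*(u^2 + 4*u + 4) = (u - 4)*(u - 1)*(u + 2)*(u + 2)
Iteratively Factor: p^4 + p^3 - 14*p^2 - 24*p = (p)*(p^3 + p^2 - 14*p - 24) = p*(p + 2)*(p^2 - p - 12) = p*(p - 4)*(p + 2)*(p + 3)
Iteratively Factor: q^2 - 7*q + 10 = (q - 5)*(q - 2)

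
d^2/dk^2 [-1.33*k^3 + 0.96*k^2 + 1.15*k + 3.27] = 1.92 - 7.98*k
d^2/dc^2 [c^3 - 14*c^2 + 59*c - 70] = 6*c - 28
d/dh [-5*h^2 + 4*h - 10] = 4 - 10*h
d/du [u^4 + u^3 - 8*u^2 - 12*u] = 4*u^3 + 3*u^2 - 16*u - 12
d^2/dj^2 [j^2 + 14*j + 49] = 2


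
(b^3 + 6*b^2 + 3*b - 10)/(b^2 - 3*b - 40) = (b^2 + b - 2)/(b - 8)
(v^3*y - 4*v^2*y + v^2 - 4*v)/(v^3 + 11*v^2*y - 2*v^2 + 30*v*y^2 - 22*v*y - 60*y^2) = v*(v^2*y - 4*v*y + v - 4)/(v^3 + 11*v^2*y - 2*v^2 + 30*v*y^2 - 22*v*y - 60*y^2)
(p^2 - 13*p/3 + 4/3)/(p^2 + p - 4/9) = 3*(p - 4)/(3*p + 4)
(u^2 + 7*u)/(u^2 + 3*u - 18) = u*(u + 7)/(u^2 + 3*u - 18)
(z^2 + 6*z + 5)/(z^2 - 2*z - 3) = (z + 5)/(z - 3)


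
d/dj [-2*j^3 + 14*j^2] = 2*j*(14 - 3*j)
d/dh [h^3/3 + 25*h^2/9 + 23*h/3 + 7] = h^2 + 50*h/9 + 23/3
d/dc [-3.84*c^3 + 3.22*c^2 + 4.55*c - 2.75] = -11.52*c^2 + 6.44*c + 4.55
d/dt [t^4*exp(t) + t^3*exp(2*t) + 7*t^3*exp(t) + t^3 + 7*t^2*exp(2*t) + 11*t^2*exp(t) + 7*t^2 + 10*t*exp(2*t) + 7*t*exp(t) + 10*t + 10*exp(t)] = t^4*exp(t) + 2*t^3*exp(2*t) + 11*t^3*exp(t) + 17*t^2*exp(2*t) + 32*t^2*exp(t) + 3*t^2 + 34*t*exp(2*t) + 29*t*exp(t) + 14*t + 10*exp(2*t) + 17*exp(t) + 10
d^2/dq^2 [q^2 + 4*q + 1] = 2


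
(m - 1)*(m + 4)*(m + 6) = m^3 + 9*m^2 + 14*m - 24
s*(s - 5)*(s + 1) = s^3 - 4*s^2 - 5*s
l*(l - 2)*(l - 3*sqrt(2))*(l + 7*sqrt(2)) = l^4 - 2*l^3 + 4*sqrt(2)*l^3 - 42*l^2 - 8*sqrt(2)*l^2 + 84*l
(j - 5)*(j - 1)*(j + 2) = j^3 - 4*j^2 - 7*j + 10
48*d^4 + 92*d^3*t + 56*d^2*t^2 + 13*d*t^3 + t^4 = (d + t)*(2*d + t)*(4*d + t)*(6*d + t)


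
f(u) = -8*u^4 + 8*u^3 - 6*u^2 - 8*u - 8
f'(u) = -32*u^3 + 24*u^2 - 12*u - 8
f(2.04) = -119.92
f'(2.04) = -204.27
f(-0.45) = -6.67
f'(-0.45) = 5.18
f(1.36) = -37.22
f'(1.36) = -60.42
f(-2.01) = -211.70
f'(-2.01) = 372.94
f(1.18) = -28.16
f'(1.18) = -41.32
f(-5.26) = -7420.15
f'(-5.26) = 5376.15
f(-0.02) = -7.84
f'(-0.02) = -7.75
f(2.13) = -139.62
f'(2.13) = -233.91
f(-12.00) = -180488.00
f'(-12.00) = 58888.00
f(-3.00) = -902.00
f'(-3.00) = 1108.00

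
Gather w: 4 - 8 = -4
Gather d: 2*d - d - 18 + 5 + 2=d - 11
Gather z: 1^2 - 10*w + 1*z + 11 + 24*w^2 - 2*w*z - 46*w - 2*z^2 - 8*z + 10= 24*w^2 - 56*w - 2*z^2 + z*(-2*w - 7) + 22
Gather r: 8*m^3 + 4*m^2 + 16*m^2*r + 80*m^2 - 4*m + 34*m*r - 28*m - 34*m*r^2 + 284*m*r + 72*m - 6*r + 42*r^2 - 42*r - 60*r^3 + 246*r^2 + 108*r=8*m^3 + 84*m^2 + 40*m - 60*r^3 + r^2*(288 - 34*m) + r*(16*m^2 + 318*m + 60)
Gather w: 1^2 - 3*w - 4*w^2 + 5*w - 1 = -4*w^2 + 2*w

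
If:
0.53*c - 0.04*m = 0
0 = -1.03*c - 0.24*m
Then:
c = 0.00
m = 0.00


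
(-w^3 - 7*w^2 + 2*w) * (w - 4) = -w^4 - 3*w^3 + 30*w^2 - 8*w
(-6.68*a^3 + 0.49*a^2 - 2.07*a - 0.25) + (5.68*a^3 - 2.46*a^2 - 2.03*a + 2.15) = -1.0*a^3 - 1.97*a^2 - 4.1*a + 1.9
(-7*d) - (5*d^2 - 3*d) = -5*d^2 - 4*d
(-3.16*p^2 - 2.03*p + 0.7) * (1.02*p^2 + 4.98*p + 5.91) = -3.2232*p^4 - 17.8074*p^3 - 28.071*p^2 - 8.5113*p + 4.137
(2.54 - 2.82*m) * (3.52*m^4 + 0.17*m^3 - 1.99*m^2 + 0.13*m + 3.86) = -9.9264*m^5 + 8.4614*m^4 + 6.0436*m^3 - 5.4212*m^2 - 10.555*m + 9.8044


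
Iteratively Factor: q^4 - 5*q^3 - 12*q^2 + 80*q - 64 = (q - 4)*(q^3 - q^2 - 16*q + 16) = (q - 4)^2*(q^2 + 3*q - 4) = (q - 4)^2*(q - 1)*(q + 4)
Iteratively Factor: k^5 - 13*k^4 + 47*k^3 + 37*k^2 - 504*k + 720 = (k - 4)*(k^4 - 9*k^3 + 11*k^2 + 81*k - 180) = (k - 4)*(k - 3)*(k^3 - 6*k^2 - 7*k + 60) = (k - 4)*(k - 3)*(k + 3)*(k^2 - 9*k + 20) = (k - 4)^2*(k - 3)*(k + 3)*(k - 5)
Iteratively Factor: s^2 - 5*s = (s - 5)*(s)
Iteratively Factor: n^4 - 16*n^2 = (n - 4)*(n^3 + 4*n^2) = n*(n - 4)*(n^2 + 4*n) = n*(n - 4)*(n + 4)*(n)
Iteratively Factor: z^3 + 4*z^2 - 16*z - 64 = (z + 4)*(z^2 - 16) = (z - 4)*(z + 4)*(z + 4)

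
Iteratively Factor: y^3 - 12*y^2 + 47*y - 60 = (y - 3)*(y^2 - 9*y + 20) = (y - 5)*(y - 3)*(y - 4)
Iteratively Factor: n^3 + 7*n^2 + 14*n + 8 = (n + 4)*(n^2 + 3*n + 2) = (n + 1)*(n + 4)*(n + 2)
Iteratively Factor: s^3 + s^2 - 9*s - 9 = (s + 1)*(s^2 - 9) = (s + 1)*(s + 3)*(s - 3)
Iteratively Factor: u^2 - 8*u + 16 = (u - 4)*(u - 4)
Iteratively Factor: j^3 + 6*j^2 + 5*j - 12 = (j + 3)*(j^2 + 3*j - 4) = (j + 3)*(j + 4)*(j - 1)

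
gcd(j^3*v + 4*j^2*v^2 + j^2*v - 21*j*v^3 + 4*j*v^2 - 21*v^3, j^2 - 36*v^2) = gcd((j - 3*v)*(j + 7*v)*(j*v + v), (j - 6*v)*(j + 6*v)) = 1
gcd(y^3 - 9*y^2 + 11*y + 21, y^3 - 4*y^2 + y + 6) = y^2 - 2*y - 3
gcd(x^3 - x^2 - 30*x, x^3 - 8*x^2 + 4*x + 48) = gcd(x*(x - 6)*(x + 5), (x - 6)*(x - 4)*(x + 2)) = x - 6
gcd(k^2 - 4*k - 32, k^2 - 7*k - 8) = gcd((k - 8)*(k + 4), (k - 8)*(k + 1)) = k - 8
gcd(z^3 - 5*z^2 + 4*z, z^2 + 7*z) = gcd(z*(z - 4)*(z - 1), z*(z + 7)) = z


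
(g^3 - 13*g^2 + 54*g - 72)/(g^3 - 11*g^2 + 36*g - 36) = (g - 4)/(g - 2)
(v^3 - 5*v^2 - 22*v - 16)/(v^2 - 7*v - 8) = v + 2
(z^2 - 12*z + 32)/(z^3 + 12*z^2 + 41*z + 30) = (z^2 - 12*z + 32)/(z^3 + 12*z^2 + 41*z + 30)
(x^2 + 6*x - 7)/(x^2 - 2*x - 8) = (-x^2 - 6*x + 7)/(-x^2 + 2*x + 8)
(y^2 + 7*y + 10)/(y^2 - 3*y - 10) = (y + 5)/(y - 5)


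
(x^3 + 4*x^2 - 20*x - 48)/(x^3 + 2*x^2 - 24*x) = (x + 2)/x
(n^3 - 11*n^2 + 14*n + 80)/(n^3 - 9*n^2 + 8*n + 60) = (n - 8)/(n - 6)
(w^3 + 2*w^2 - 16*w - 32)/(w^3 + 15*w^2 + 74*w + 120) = (w^2 - 2*w - 8)/(w^2 + 11*w + 30)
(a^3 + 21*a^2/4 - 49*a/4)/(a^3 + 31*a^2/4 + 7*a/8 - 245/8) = 2*a/(2*a + 5)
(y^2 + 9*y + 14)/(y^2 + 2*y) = (y + 7)/y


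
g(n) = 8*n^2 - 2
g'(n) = 16*n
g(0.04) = -1.99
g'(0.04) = 0.64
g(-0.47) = -0.23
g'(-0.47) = -7.52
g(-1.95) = 28.42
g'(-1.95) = -31.20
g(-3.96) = 123.45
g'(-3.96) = -63.36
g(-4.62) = 168.76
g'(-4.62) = -73.92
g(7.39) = 434.90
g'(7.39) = 118.24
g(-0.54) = 0.33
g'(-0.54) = -8.64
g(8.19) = 534.61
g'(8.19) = 131.04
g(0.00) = -2.00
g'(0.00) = 0.00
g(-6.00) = 286.00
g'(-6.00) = -96.00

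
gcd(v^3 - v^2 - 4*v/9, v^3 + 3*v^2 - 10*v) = v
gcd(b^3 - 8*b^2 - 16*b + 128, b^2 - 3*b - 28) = b + 4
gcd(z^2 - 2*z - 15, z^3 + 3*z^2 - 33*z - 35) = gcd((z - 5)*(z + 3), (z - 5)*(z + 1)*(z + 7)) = z - 5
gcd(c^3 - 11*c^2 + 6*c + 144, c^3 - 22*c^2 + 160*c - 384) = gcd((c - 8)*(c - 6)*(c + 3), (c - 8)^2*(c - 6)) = c^2 - 14*c + 48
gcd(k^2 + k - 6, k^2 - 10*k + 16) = k - 2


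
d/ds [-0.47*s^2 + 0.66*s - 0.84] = 0.66 - 0.94*s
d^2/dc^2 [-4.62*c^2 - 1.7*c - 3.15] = -9.24000000000000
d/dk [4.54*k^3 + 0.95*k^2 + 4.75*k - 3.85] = 13.62*k^2 + 1.9*k + 4.75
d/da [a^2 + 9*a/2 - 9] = 2*a + 9/2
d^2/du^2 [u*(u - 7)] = 2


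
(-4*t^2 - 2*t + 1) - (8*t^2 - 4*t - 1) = -12*t^2 + 2*t + 2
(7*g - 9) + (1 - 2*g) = 5*g - 8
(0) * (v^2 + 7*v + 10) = 0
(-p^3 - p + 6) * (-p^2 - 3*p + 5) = p^5 + 3*p^4 - 4*p^3 - 3*p^2 - 23*p + 30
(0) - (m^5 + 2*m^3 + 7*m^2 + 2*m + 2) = -m^5 - 2*m^3 - 7*m^2 - 2*m - 2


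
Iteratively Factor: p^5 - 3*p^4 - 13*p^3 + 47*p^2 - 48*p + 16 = (p - 1)*(p^4 - 2*p^3 - 15*p^2 + 32*p - 16) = (p - 1)^2*(p^3 - p^2 - 16*p + 16) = (p - 4)*(p - 1)^2*(p^2 + 3*p - 4) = (p - 4)*(p - 1)^3*(p + 4)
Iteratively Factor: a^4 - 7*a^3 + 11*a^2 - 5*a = (a - 1)*(a^3 - 6*a^2 + 5*a) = (a - 1)^2*(a^2 - 5*a) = a*(a - 1)^2*(a - 5)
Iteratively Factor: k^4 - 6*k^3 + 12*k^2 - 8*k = (k - 2)*(k^3 - 4*k^2 + 4*k) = (k - 2)^2*(k^2 - 2*k) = (k - 2)^3*(k)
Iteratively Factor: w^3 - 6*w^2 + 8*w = (w)*(w^2 - 6*w + 8) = w*(w - 4)*(w - 2)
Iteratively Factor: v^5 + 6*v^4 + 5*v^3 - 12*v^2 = (v)*(v^4 + 6*v^3 + 5*v^2 - 12*v) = v*(v + 3)*(v^3 + 3*v^2 - 4*v) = v^2*(v + 3)*(v^2 + 3*v - 4) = v^2*(v - 1)*(v + 3)*(v + 4)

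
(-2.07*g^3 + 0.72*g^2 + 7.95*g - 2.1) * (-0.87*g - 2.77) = 1.8009*g^4 + 5.1075*g^3 - 8.9109*g^2 - 20.1945*g + 5.817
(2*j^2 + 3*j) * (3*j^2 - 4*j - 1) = 6*j^4 + j^3 - 14*j^2 - 3*j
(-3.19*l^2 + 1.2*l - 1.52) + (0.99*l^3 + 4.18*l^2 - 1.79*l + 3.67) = 0.99*l^3 + 0.99*l^2 - 0.59*l + 2.15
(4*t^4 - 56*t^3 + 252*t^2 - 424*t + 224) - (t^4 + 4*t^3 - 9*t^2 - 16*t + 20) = 3*t^4 - 60*t^3 + 261*t^2 - 408*t + 204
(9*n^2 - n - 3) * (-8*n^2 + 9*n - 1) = -72*n^4 + 89*n^3 + 6*n^2 - 26*n + 3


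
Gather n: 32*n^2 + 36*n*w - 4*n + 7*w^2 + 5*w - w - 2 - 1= 32*n^2 + n*(36*w - 4) + 7*w^2 + 4*w - 3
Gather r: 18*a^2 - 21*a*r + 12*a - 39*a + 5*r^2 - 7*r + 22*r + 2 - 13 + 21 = 18*a^2 - 27*a + 5*r^2 + r*(15 - 21*a) + 10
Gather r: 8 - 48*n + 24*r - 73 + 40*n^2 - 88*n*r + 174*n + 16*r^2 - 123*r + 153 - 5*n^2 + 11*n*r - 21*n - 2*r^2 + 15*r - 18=35*n^2 + 105*n + 14*r^2 + r*(-77*n - 84) + 70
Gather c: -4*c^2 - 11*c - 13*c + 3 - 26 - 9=-4*c^2 - 24*c - 32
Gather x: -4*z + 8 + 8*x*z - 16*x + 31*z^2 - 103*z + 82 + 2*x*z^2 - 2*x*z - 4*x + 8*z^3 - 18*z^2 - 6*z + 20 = x*(2*z^2 + 6*z - 20) + 8*z^3 + 13*z^2 - 113*z + 110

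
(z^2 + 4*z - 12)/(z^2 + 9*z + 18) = (z - 2)/(z + 3)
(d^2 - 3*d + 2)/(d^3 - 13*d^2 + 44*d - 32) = (d - 2)/(d^2 - 12*d + 32)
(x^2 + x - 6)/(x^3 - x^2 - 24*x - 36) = (x - 2)/(x^2 - 4*x - 12)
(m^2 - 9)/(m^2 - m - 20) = (9 - m^2)/(-m^2 + m + 20)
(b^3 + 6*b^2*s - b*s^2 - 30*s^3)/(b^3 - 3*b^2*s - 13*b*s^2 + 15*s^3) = (b^2 + 3*b*s - 10*s^2)/(b^2 - 6*b*s + 5*s^2)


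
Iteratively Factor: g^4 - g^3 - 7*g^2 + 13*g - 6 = (g - 1)*(g^3 - 7*g + 6) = (g - 2)*(g - 1)*(g^2 + 2*g - 3) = (g - 2)*(g - 1)^2*(g + 3)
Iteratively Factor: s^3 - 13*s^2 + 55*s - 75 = (s - 3)*(s^2 - 10*s + 25) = (s - 5)*(s - 3)*(s - 5)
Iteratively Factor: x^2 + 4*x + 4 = (x + 2)*(x + 2)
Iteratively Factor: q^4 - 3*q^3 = (q)*(q^3 - 3*q^2) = q^2*(q^2 - 3*q) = q^2*(q - 3)*(q)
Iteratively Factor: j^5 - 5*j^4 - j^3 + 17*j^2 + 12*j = (j + 1)*(j^4 - 6*j^3 + 5*j^2 + 12*j) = (j - 4)*(j + 1)*(j^3 - 2*j^2 - 3*j) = j*(j - 4)*(j + 1)*(j^2 - 2*j - 3) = j*(j - 4)*(j - 3)*(j + 1)*(j + 1)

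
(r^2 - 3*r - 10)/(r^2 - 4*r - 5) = (r + 2)/(r + 1)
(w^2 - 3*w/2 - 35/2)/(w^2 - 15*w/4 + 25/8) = 4*(2*w^2 - 3*w - 35)/(8*w^2 - 30*w + 25)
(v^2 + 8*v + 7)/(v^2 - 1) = (v + 7)/(v - 1)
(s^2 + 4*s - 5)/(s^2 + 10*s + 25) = (s - 1)/(s + 5)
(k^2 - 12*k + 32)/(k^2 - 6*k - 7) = (-k^2 + 12*k - 32)/(-k^2 + 6*k + 7)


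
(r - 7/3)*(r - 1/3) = r^2 - 8*r/3 + 7/9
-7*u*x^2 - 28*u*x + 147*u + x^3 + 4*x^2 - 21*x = (-7*u + x)*(x - 3)*(x + 7)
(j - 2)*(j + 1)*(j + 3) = j^3 + 2*j^2 - 5*j - 6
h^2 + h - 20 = (h - 4)*(h + 5)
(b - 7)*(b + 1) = b^2 - 6*b - 7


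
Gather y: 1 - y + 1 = 2 - y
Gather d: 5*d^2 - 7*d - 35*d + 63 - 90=5*d^2 - 42*d - 27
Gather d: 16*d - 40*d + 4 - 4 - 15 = -24*d - 15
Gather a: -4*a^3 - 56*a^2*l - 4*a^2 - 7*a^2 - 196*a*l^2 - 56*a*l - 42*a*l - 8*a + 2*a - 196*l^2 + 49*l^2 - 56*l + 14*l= -4*a^3 + a^2*(-56*l - 11) + a*(-196*l^2 - 98*l - 6) - 147*l^2 - 42*l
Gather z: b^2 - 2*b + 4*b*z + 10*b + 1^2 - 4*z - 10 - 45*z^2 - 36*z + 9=b^2 + 8*b - 45*z^2 + z*(4*b - 40)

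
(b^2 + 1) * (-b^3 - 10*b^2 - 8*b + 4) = -b^5 - 10*b^4 - 9*b^3 - 6*b^2 - 8*b + 4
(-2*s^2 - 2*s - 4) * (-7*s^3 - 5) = 14*s^5 + 14*s^4 + 28*s^3 + 10*s^2 + 10*s + 20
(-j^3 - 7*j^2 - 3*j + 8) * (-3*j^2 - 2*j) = 3*j^5 + 23*j^4 + 23*j^3 - 18*j^2 - 16*j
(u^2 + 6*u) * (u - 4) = u^3 + 2*u^2 - 24*u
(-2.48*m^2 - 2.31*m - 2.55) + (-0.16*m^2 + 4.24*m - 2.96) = -2.64*m^2 + 1.93*m - 5.51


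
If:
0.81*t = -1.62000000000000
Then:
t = -2.00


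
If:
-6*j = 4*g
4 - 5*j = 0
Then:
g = -6/5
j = 4/5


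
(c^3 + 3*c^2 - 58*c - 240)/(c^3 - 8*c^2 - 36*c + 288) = (c + 5)/(c - 6)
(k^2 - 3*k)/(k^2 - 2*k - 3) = k/(k + 1)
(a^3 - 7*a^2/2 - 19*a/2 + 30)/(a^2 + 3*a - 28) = (2*a^2 + a - 15)/(2*(a + 7))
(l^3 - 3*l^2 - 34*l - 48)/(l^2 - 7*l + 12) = (l^3 - 3*l^2 - 34*l - 48)/(l^2 - 7*l + 12)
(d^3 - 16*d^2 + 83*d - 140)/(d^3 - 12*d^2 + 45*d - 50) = (d^2 - 11*d + 28)/(d^2 - 7*d + 10)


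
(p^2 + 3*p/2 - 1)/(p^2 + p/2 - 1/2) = (p + 2)/(p + 1)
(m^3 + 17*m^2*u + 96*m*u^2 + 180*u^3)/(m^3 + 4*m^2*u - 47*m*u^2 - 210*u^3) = (-m - 6*u)/(-m + 7*u)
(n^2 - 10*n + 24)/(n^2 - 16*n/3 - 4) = 3*(n - 4)/(3*n + 2)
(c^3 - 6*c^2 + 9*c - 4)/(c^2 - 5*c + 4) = c - 1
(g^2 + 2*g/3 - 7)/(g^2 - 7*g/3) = (g + 3)/g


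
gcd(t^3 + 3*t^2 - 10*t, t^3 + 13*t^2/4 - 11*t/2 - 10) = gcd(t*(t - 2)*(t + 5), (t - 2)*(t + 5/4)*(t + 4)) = t - 2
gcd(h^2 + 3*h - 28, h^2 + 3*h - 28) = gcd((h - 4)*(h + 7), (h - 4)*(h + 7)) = h^2 + 3*h - 28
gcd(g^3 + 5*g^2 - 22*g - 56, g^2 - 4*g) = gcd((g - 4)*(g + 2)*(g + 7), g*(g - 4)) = g - 4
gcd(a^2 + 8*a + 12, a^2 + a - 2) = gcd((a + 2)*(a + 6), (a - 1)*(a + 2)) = a + 2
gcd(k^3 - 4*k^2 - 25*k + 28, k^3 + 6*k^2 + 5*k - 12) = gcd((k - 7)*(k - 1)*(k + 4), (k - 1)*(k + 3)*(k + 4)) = k^2 + 3*k - 4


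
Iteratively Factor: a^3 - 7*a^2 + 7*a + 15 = (a + 1)*(a^2 - 8*a + 15) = (a - 3)*(a + 1)*(a - 5)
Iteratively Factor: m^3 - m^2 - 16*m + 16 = (m - 1)*(m^2 - 16) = (m - 4)*(m - 1)*(m + 4)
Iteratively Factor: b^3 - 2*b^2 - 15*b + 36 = (b - 3)*(b^2 + b - 12) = (b - 3)*(b + 4)*(b - 3)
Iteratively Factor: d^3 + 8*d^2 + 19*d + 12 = (d + 3)*(d^2 + 5*d + 4) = (d + 1)*(d + 3)*(d + 4)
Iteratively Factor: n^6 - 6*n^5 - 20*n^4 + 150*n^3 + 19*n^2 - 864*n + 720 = (n - 4)*(n^5 - 2*n^4 - 28*n^3 + 38*n^2 + 171*n - 180) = (n - 5)*(n - 4)*(n^4 + 3*n^3 - 13*n^2 - 27*n + 36) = (n - 5)*(n - 4)*(n + 3)*(n^3 - 13*n + 12) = (n - 5)*(n - 4)*(n + 3)*(n + 4)*(n^2 - 4*n + 3) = (n - 5)*(n - 4)*(n - 3)*(n + 3)*(n + 4)*(n - 1)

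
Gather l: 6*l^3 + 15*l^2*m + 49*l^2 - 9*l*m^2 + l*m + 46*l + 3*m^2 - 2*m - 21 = 6*l^3 + l^2*(15*m + 49) + l*(-9*m^2 + m + 46) + 3*m^2 - 2*m - 21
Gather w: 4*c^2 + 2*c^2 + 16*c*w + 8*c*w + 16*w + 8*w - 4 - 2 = 6*c^2 + w*(24*c + 24) - 6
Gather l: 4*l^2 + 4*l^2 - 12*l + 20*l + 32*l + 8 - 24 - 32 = 8*l^2 + 40*l - 48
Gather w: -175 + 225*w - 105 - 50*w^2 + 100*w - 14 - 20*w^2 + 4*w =-70*w^2 + 329*w - 294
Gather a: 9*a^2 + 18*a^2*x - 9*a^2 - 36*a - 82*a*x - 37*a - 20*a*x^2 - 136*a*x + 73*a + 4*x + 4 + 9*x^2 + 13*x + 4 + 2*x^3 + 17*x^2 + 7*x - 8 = 18*a^2*x + a*(-20*x^2 - 218*x) + 2*x^3 + 26*x^2 + 24*x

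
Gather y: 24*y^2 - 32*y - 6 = 24*y^2 - 32*y - 6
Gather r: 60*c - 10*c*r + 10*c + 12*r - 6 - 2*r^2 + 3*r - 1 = 70*c - 2*r^2 + r*(15 - 10*c) - 7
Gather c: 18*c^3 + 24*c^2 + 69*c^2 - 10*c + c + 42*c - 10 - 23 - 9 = 18*c^3 + 93*c^2 + 33*c - 42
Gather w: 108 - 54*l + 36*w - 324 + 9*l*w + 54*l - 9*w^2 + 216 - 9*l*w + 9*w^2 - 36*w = 0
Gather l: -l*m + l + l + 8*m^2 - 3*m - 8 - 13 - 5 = l*(2 - m) + 8*m^2 - 3*m - 26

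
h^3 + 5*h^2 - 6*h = h*(h - 1)*(h + 6)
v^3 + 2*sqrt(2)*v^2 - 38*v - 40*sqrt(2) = (v - 4*sqrt(2))*(v + sqrt(2))*(v + 5*sqrt(2))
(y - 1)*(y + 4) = y^2 + 3*y - 4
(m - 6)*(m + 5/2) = m^2 - 7*m/2 - 15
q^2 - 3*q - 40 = (q - 8)*(q + 5)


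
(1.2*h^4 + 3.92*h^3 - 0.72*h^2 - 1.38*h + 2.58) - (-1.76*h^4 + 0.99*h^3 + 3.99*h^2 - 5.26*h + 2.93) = 2.96*h^4 + 2.93*h^3 - 4.71*h^2 + 3.88*h - 0.35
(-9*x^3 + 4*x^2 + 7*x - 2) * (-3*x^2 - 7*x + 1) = 27*x^5 + 51*x^4 - 58*x^3 - 39*x^2 + 21*x - 2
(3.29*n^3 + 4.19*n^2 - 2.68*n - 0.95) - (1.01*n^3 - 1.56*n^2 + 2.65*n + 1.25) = 2.28*n^3 + 5.75*n^2 - 5.33*n - 2.2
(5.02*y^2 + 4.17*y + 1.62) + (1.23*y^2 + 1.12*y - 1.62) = 6.25*y^2 + 5.29*y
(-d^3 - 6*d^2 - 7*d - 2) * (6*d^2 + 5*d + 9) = -6*d^5 - 41*d^4 - 81*d^3 - 101*d^2 - 73*d - 18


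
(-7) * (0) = 0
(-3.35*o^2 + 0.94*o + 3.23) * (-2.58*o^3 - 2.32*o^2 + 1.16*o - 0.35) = 8.643*o^5 + 5.3468*o^4 - 14.4002*o^3 - 5.2307*o^2 + 3.4178*o - 1.1305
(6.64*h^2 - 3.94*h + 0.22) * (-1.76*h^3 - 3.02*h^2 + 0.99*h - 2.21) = -11.6864*h^5 - 13.1184*h^4 + 18.0852*h^3 - 19.2394*h^2 + 8.9252*h - 0.4862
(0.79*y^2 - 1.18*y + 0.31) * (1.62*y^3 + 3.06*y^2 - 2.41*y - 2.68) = 1.2798*y^5 + 0.5058*y^4 - 5.0125*y^3 + 1.6752*y^2 + 2.4153*y - 0.8308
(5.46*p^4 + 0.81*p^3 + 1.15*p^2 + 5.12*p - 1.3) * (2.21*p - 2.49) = 12.0666*p^5 - 11.8053*p^4 + 0.5246*p^3 + 8.4517*p^2 - 15.6218*p + 3.237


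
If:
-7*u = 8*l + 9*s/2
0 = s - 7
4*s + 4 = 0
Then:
No Solution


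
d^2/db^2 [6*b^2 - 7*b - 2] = 12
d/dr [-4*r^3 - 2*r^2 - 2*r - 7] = -12*r^2 - 4*r - 2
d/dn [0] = 0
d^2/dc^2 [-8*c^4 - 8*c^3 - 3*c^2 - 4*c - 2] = -96*c^2 - 48*c - 6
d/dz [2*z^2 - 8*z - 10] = 4*z - 8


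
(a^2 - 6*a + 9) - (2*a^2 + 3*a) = -a^2 - 9*a + 9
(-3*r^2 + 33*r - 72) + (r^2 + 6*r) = -2*r^2 + 39*r - 72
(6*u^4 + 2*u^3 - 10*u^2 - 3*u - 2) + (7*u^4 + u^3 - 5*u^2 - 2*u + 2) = 13*u^4 + 3*u^3 - 15*u^2 - 5*u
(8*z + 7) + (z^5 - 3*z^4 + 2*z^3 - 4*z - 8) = z^5 - 3*z^4 + 2*z^3 + 4*z - 1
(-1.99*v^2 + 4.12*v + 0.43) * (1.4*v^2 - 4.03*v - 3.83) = -2.786*v^4 + 13.7877*v^3 - 8.3799*v^2 - 17.5125*v - 1.6469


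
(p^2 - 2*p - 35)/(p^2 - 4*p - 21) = (p + 5)/(p + 3)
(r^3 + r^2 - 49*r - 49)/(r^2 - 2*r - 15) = (-r^3 - r^2 + 49*r + 49)/(-r^2 + 2*r + 15)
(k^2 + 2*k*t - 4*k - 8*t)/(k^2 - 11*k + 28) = (k + 2*t)/(k - 7)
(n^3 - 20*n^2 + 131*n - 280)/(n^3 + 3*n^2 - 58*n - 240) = (n^2 - 12*n + 35)/(n^2 + 11*n + 30)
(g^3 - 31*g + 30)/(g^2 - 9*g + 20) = (g^2 + 5*g - 6)/(g - 4)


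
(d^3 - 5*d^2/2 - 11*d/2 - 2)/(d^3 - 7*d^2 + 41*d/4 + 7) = 2*(d + 1)/(2*d - 7)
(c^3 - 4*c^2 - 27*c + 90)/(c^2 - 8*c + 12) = (c^2 + 2*c - 15)/(c - 2)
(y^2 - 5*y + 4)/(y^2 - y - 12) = (y - 1)/(y + 3)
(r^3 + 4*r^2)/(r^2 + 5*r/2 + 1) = 2*r^2*(r + 4)/(2*r^2 + 5*r + 2)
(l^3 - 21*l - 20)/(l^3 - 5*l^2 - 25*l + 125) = (l^2 + 5*l + 4)/(l^2 - 25)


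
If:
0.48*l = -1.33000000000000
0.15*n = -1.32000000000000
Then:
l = -2.77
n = -8.80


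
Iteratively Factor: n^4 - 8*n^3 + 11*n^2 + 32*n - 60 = (n - 2)*(n^3 - 6*n^2 - n + 30) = (n - 3)*(n - 2)*(n^2 - 3*n - 10) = (n - 3)*(n - 2)*(n + 2)*(n - 5)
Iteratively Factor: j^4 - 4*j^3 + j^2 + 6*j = (j - 2)*(j^3 - 2*j^2 - 3*j) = (j - 3)*(j - 2)*(j^2 + j) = (j - 3)*(j - 2)*(j + 1)*(j)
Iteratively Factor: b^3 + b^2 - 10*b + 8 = (b + 4)*(b^2 - 3*b + 2) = (b - 2)*(b + 4)*(b - 1)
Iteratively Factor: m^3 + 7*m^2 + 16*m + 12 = (m + 2)*(m^2 + 5*m + 6) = (m + 2)^2*(m + 3)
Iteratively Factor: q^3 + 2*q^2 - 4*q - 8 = (q + 2)*(q^2 - 4) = (q + 2)^2*(q - 2)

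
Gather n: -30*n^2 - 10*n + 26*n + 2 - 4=-30*n^2 + 16*n - 2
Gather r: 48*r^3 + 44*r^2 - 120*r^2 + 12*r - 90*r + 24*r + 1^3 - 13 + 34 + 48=48*r^3 - 76*r^2 - 54*r + 70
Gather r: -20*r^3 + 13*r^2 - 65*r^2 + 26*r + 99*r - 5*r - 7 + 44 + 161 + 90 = -20*r^3 - 52*r^2 + 120*r + 288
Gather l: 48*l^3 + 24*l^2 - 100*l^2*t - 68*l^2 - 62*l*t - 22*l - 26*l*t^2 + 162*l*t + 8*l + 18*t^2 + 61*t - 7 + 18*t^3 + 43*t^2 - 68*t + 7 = 48*l^3 + l^2*(-100*t - 44) + l*(-26*t^2 + 100*t - 14) + 18*t^3 + 61*t^2 - 7*t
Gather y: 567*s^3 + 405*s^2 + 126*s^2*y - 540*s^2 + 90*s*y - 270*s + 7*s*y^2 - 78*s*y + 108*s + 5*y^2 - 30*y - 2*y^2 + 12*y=567*s^3 - 135*s^2 - 162*s + y^2*(7*s + 3) + y*(126*s^2 + 12*s - 18)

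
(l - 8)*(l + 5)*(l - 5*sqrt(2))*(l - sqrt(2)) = l^4 - 6*sqrt(2)*l^3 - 3*l^3 - 30*l^2 + 18*sqrt(2)*l^2 - 30*l + 240*sqrt(2)*l - 400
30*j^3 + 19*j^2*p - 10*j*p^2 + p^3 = (-6*j + p)*(-5*j + p)*(j + p)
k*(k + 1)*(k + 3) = k^3 + 4*k^2 + 3*k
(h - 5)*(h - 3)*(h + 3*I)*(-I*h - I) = -I*h^4 + 3*h^3 + 7*I*h^3 - 21*h^2 - 7*I*h^2 + 21*h - 15*I*h + 45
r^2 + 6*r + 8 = (r + 2)*(r + 4)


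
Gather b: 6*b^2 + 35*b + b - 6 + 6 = 6*b^2 + 36*b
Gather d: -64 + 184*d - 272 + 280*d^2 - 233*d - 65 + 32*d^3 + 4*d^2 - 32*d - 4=32*d^3 + 284*d^2 - 81*d - 405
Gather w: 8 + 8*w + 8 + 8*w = 16*w + 16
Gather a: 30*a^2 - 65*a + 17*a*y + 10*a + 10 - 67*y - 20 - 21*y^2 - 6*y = 30*a^2 + a*(17*y - 55) - 21*y^2 - 73*y - 10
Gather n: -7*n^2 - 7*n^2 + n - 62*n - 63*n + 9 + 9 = -14*n^2 - 124*n + 18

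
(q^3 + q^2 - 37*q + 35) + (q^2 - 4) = q^3 + 2*q^2 - 37*q + 31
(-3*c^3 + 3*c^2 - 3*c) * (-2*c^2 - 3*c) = 6*c^5 + 3*c^4 - 3*c^3 + 9*c^2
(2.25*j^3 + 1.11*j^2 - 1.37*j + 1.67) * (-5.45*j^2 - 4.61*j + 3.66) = -12.2625*j^5 - 16.422*j^4 + 10.5844*j^3 + 1.2768*j^2 - 12.7129*j + 6.1122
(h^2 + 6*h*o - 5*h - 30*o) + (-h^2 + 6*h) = 6*h*o + h - 30*o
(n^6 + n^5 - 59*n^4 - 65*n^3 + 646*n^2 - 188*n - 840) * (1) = n^6 + n^5 - 59*n^4 - 65*n^3 + 646*n^2 - 188*n - 840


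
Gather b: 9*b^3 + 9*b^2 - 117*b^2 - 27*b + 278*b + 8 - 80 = 9*b^3 - 108*b^2 + 251*b - 72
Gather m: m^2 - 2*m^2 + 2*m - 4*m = -m^2 - 2*m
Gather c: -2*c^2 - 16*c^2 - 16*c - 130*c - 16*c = -18*c^2 - 162*c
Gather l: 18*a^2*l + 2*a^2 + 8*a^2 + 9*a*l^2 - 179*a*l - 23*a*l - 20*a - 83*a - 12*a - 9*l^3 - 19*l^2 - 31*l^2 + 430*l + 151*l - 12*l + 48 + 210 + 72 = 10*a^2 - 115*a - 9*l^3 + l^2*(9*a - 50) + l*(18*a^2 - 202*a + 569) + 330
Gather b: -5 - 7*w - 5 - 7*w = -14*w - 10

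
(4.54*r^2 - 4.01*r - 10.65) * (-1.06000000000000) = -4.8124*r^2 + 4.2506*r + 11.289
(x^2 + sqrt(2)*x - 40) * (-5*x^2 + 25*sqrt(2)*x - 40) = -5*x^4 + 20*sqrt(2)*x^3 + 210*x^2 - 1040*sqrt(2)*x + 1600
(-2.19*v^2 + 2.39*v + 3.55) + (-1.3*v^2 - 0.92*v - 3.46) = -3.49*v^2 + 1.47*v + 0.0899999999999999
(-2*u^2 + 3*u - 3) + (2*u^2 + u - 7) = 4*u - 10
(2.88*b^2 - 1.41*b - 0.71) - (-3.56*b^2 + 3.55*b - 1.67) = 6.44*b^2 - 4.96*b + 0.96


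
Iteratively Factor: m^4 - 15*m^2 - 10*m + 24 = (m + 2)*(m^3 - 2*m^2 - 11*m + 12) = (m - 4)*(m + 2)*(m^2 + 2*m - 3) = (m - 4)*(m + 2)*(m + 3)*(m - 1)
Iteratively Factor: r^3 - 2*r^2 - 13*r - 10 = (r - 5)*(r^2 + 3*r + 2) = (r - 5)*(r + 2)*(r + 1)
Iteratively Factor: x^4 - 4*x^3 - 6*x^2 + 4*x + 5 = (x + 1)*(x^3 - 5*x^2 - x + 5) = (x - 1)*(x + 1)*(x^2 - 4*x - 5) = (x - 1)*(x + 1)^2*(x - 5)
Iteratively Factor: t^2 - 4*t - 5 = (t + 1)*(t - 5)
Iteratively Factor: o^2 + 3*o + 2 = (o + 2)*(o + 1)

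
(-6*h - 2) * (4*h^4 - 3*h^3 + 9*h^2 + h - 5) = -24*h^5 + 10*h^4 - 48*h^3 - 24*h^2 + 28*h + 10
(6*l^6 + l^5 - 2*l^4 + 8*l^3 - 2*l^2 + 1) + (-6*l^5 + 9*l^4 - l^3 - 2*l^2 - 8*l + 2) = 6*l^6 - 5*l^5 + 7*l^4 + 7*l^3 - 4*l^2 - 8*l + 3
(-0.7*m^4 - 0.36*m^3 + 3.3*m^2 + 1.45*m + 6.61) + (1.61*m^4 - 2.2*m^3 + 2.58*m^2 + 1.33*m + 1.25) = 0.91*m^4 - 2.56*m^3 + 5.88*m^2 + 2.78*m + 7.86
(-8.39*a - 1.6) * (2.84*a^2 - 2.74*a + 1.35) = -23.8276*a^3 + 18.4446*a^2 - 6.9425*a - 2.16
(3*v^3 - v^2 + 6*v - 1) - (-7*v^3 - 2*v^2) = 10*v^3 + v^2 + 6*v - 1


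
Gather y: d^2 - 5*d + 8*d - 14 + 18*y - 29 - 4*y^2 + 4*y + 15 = d^2 + 3*d - 4*y^2 + 22*y - 28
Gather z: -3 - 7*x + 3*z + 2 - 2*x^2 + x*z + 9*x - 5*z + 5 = -2*x^2 + 2*x + z*(x - 2) + 4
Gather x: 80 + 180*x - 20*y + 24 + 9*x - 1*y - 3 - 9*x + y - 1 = 180*x - 20*y + 100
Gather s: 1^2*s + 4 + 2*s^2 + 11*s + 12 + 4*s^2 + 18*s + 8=6*s^2 + 30*s + 24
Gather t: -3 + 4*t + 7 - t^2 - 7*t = -t^2 - 3*t + 4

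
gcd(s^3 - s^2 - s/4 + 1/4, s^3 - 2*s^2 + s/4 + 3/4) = s^2 - s/2 - 1/2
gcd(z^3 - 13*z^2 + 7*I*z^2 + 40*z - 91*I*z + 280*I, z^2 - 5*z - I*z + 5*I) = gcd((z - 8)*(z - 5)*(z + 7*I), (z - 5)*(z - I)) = z - 5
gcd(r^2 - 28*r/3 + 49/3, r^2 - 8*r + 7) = r - 7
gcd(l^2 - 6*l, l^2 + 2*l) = l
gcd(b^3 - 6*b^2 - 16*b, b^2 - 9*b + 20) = 1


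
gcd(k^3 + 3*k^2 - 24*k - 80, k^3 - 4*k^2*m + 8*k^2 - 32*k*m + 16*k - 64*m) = k^2 + 8*k + 16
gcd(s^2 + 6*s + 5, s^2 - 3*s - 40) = s + 5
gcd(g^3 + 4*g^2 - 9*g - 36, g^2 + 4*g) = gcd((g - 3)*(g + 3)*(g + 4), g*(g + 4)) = g + 4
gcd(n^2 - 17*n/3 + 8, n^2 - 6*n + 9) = n - 3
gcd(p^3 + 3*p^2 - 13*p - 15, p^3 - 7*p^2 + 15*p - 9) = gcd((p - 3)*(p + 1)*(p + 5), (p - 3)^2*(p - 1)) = p - 3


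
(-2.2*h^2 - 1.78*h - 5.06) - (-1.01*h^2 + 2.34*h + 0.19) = -1.19*h^2 - 4.12*h - 5.25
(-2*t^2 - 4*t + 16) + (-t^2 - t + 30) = -3*t^2 - 5*t + 46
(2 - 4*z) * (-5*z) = 20*z^2 - 10*z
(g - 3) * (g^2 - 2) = g^3 - 3*g^2 - 2*g + 6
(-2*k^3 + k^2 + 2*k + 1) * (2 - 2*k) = 4*k^4 - 6*k^3 - 2*k^2 + 2*k + 2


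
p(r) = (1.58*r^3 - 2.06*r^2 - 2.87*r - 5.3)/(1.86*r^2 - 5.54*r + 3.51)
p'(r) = (5.54 - 3.72*r)*(1.58*r^3 - 2.06*r^2 - 2.87*r - 5.3)/(1.86*r^2 - 5.54*r + 3.51)^2 + (4.74*r^2 - 4.12*r - 2.87)/(1.86*r^2 - 5.54*r + 3.51)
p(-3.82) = -2.17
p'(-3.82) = 0.76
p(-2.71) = -1.37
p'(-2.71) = 0.67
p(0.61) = -9.07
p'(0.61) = -40.44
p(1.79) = 17.84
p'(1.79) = 33.61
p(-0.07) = -1.31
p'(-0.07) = -2.60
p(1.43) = 14.78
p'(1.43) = -6.88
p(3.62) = 4.12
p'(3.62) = 1.49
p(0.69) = -13.51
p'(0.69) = -76.15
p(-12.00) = -8.87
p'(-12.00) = 0.84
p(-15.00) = -11.40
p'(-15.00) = 0.84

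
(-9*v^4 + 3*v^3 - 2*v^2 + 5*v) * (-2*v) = 18*v^5 - 6*v^4 + 4*v^3 - 10*v^2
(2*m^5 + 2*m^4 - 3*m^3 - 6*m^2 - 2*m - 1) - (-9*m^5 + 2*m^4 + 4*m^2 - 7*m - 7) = 11*m^5 - 3*m^3 - 10*m^2 + 5*m + 6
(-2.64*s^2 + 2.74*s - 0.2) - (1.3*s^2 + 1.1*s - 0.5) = -3.94*s^2 + 1.64*s + 0.3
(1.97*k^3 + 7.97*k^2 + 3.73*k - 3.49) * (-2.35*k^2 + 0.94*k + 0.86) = -4.6295*k^5 - 16.8777*k^4 + 0.420500000000001*k^3 + 18.5619*k^2 - 0.0728000000000004*k - 3.0014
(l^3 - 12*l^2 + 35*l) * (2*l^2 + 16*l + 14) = 2*l^5 - 8*l^4 - 108*l^3 + 392*l^2 + 490*l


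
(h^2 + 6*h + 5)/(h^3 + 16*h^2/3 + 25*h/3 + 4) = 3*(h + 5)/(3*h^2 + 13*h + 12)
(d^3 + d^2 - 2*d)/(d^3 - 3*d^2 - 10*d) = (d - 1)/(d - 5)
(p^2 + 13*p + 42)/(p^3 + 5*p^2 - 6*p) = (p + 7)/(p*(p - 1))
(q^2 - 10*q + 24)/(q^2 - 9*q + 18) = (q - 4)/(q - 3)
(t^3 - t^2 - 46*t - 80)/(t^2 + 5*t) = t - 6 - 16/t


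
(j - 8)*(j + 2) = j^2 - 6*j - 16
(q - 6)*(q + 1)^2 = q^3 - 4*q^2 - 11*q - 6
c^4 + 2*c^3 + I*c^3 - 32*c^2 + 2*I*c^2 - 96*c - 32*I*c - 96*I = (c - 6)*(c + 4)^2*(c + I)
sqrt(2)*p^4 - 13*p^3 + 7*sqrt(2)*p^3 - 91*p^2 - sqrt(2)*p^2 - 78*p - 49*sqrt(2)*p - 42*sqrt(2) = (p + 1)*(p + 6)*(p - 7*sqrt(2))*(sqrt(2)*p + 1)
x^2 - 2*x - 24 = (x - 6)*(x + 4)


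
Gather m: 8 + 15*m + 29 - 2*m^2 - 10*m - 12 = -2*m^2 + 5*m + 25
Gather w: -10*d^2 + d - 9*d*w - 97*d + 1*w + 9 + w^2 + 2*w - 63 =-10*d^2 - 96*d + w^2 + w*(3 - 9*d) - 54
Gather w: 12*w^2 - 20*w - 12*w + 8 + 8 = 12*w^2 - 32*w + 16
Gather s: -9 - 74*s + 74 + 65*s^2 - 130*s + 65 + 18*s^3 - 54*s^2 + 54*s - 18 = 18*s^3 + 11*s^2 - 150*s + 112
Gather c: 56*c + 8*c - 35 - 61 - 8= 64*c - 104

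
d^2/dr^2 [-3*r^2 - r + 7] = -6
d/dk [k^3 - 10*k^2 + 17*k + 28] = 3*k^2 - 20*k + 17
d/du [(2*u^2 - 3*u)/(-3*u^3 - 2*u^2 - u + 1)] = (u*(2*u - 3)*(9*u^2 + 4*u + 1) + (3 - 4*u)*(3*u^3 + 2*u^2 + u - 1))/(3*u^3 + 2*u^2 + u - 1)^2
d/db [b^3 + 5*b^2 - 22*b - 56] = 3*b^2 + 10*b - 22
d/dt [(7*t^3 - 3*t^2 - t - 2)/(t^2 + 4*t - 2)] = (7*t^4 + 56*t^3 - 53*t^2 + 16*t + 10)/(t^4 + 8*t^3 + 12*t^2 - 16*t + 4)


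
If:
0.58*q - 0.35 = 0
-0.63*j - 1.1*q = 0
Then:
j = -1.05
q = 0.60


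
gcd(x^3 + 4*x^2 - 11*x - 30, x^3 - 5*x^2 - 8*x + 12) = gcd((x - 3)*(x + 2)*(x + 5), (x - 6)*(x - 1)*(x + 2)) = x + 2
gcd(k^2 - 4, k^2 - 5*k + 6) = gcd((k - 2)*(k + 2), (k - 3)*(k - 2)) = k - 2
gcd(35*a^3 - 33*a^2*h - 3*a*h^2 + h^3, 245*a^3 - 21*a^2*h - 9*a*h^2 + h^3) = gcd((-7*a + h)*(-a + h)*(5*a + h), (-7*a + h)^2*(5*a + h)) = 35*a^2 + 2*a*h - h^2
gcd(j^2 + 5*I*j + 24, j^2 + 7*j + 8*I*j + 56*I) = j + 8*I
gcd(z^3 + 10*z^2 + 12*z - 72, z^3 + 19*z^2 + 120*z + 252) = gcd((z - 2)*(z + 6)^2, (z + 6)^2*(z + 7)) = z^2 + 12*z + 36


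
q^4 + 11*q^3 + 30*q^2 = q^2*(q + 5)*(q + 6)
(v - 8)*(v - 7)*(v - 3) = v^3 - 18*v^2 + 101*v - 168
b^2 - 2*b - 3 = (b - 3)*(b + 1)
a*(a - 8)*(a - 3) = a^3 - 11*a^2 + 24*a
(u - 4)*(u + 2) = u^2 - 2*u - 8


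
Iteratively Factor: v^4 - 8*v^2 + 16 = (v + 2)*(v^3 - 2*v^2 - 4*v + 8) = (v + 2)^2*(v^2 - 4*v + 4) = (v - 2)*(v + 2)^2*(v - 2)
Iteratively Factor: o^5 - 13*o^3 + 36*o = (o + 2)*(o^4 - 2*o^3 - 9*o^2 + 18*o) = (o - 3)*(o + 2)*(o^3 + o^2 - 6*o) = o*(o - 3)*(o + 2)*(o^2 + o - 6) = o*(o - 3)*(o - 2)*(o + 2)*(o + 3)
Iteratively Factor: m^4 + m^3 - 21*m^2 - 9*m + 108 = (m - 3)*(m^3 + 4*m^2 - 9*m - 36) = (m - 3)*(m + 4)*(m^2 - 9) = (m - 3)*(m + 3)*(m + 4)*(m - 3)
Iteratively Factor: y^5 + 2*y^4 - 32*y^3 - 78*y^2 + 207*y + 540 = (y - 5)*(y^4 + 7*y^3 + 3*y^2 - 63*y - 108) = (y - 5)*(y + 4)*(y^3 + 3*y^2 - 9*y - 27) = (y - 5)*(y + 3)*(y + 4)*(y^2 - 9) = (y - 5)*(y - 3)*(y + 3)*(y + 4)*(y + 3)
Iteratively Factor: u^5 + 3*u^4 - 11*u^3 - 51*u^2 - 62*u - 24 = (u + 3)*(u^4 - 11*u^2 - 18*u - 8) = (u + 1)*(u + 3)*(u^3 - u^2 - 10*u - 8) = (u + 1)*(u + 2)*(u + 3)*(u^2 - 3*u - 4) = (u + 1)^2*(u + 2)*(u + 3)*(u - 4)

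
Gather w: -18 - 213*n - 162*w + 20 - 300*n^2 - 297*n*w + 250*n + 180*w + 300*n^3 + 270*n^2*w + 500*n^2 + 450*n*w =300*n^3 + 200*n^2 + 37*n + w*(270*n^2 + 153*n + 18) + 2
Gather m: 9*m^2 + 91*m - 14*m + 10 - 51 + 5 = 9*m^2 + 77*m - 36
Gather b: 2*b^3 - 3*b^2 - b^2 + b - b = 2*b^3 - 4*b^2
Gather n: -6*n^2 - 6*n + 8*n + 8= -6*n^2 + 2*n + 8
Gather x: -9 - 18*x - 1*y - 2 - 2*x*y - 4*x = x*(-2*y - 22) - y - 11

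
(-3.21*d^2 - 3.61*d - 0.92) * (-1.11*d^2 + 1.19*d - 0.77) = 3.5631*d^4 + 0.187200000000001*d^3 - 0.802999999999999*d^2 + 1.6849*d + 0.7084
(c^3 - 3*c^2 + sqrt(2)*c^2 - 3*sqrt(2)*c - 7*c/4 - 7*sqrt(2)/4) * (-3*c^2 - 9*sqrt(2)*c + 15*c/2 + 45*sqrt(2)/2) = -3*c^5 - 12*sqrt(2)*c^4 + 33*c^4/2 - 141*c^3/4 + 66*sqrt(2)*c^3 - 69*sqrt(2)*c^2 + 687*c^2/8 - 207*c/2 - 105*sqrt(2)*c/2 - 315/4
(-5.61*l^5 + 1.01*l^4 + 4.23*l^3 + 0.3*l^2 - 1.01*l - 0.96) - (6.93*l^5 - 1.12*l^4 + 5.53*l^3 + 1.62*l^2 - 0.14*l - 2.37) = -12.54*l^5 + 2.13*l^4 - 1.3*l^3 - 1.32*l^2 - 0.87*l + 1.41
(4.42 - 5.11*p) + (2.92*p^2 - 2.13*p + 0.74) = 2.92*p^2 - 7.24*p + 5.16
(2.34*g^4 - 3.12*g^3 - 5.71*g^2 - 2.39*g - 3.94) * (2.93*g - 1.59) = 6.8562*g^5 - 12.8622*g^4 - 11.7695*g^3 + 2.0762*g^2 - 7.7441*g + 6.2646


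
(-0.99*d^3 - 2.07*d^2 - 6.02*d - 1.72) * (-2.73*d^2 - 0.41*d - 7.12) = 2.7027*d^5 + 6.057*d^4 + 24.3321*d^3 + 21.9022*d^2 + 43.5676*d + 12.2464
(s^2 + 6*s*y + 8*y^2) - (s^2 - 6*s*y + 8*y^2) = 12*s*y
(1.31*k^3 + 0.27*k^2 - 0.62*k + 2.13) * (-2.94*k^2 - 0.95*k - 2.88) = -3.8514*k^5 - 2.0383*k^4 - 2.2065*k^3 - 6.4508*k^2 - 0.2379*k - 6.1344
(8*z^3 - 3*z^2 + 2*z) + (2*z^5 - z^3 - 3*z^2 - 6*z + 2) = 2*z^5 + 7*z^3 - 6*z^2 - 4*z + 2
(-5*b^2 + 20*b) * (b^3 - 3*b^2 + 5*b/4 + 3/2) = -5*b^5 + 35*b^4 - 265*b^3/4 + 35*b^2/2 + 30*b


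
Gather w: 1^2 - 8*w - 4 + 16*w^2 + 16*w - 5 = 16*w^2 + 8*w - 8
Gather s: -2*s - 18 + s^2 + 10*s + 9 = s^2 + 8*s - 9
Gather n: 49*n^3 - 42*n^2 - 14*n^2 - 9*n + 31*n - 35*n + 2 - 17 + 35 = 49*n^3 - 56*n^2 - 13*n + 20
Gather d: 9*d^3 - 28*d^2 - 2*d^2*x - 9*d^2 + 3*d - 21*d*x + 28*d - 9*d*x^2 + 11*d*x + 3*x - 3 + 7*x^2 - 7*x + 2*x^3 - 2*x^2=9*d^3 + d^2*(-2*x - 37) + d*(-9*x^2 - 10*x + 31) + 2*x^3 + 5*x^2 - 4*x - 3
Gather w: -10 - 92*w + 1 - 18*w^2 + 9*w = -18*w^2 - 83*w - 9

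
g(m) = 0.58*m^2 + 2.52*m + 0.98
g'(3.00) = 6.00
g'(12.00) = 16.44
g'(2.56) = 5.49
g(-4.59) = 1.63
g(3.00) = 13.76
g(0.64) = 2.83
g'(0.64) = 3.26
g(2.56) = 11.23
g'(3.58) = 6.67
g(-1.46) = -1.46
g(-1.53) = -1.52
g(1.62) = 6.58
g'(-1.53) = 0.75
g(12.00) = 114.74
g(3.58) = 17.44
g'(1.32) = 4.05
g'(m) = 1.16*m + 2.52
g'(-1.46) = 0.83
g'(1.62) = 4.40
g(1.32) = 5.32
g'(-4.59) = -2.80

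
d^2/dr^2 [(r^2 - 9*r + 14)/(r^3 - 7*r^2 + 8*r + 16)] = 2*(r^4 - 19*r^3 + 81*r^2 - 257*r + 242)/(r^7 - 13*r^6 + 51*r^5 - 15*r^4 - 240*r^3 + 96*r^2 + 512*r + 256)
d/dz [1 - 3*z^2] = -6*z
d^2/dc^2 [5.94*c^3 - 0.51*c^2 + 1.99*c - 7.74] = 35.64*c - 1.02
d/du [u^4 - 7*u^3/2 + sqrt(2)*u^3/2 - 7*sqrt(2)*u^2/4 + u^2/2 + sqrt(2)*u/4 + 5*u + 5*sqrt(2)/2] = 4*u^3 - 21*u^2/2 + 3*sqrt(2)*u^2/2 - 7*sqrt(2)*u/2 + u + sqrt(2)/4 + 5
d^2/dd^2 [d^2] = 2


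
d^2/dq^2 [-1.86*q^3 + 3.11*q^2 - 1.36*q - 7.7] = 6.22 - 11.16*q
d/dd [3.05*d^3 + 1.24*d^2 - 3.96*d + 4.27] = 9.15*d^2 + 2.48*d - 3.96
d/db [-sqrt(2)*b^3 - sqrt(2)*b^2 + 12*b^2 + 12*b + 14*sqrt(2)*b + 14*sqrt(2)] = -3*sqrt(2)*b^2 - 2*sqrt(2)*b + 24*b + 12 + 14*sqrt(2)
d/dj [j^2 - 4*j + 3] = 2*j - 4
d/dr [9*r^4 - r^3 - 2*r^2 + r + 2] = 36*r^3 - 3*r^2 - 4*r + 1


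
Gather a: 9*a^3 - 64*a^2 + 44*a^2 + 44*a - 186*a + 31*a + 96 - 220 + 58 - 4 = 9*a^3 - 20*a^2 - 111*a - 70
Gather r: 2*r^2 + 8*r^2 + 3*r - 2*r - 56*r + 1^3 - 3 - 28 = 10*r^2 - 55*r - 30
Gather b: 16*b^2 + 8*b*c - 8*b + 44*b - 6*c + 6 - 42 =16*b^2 + b*(8*c + 36) - 6*c - 36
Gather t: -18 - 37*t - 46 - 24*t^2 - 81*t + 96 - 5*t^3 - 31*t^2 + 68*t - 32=-5*t^3 - 55*t^2 - 50*t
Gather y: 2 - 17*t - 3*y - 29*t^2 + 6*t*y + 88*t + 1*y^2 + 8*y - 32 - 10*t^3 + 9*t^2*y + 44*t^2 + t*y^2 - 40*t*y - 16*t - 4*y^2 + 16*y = -10*t^3 + 15*t^2 + 55*t + y^2*(t - 3) + y*(9*t^2 - 34*t + 21) - 30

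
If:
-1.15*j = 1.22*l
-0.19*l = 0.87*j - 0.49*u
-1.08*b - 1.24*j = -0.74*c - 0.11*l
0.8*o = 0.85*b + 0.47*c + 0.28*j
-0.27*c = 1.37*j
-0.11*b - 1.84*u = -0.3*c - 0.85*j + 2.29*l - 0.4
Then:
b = -3.21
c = -3.45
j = 0.68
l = -0.64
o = -5.20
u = 0.96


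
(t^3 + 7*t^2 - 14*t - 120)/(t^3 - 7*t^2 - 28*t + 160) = (t + 6)/(t - 8)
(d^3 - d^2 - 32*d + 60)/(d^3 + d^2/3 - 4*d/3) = 3*(d^3 - d^2 - 32*d + 60)/(d*(3*d^2 + d - 4))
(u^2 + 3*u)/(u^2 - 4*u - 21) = u/(u - 7)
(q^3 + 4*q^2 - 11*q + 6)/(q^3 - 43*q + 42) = (q^2 + 5*q - 6)/(q^2 + q - 42)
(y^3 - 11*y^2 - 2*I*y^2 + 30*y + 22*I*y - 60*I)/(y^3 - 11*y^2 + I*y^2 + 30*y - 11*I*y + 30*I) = (y - 2*I)/(y + I)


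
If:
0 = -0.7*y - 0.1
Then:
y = -0.14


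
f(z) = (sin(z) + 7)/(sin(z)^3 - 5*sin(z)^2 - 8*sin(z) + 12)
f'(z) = (sin(z) + 7)*(-3*sin(z)^2*cos(z) + 10*sin(z)*cos(z) + 8*cos(z))/(sin(z)^3 - 5*sin(z)^2 - 8*sin(z) + 12)^2 + cos(z)/(sin(z)^3 - 5*sin(z)^2 - 8*sin(z) + 12) = (-2*sin(z)^3 - 16*sin(z)^2 + 70*sin(z) + 68)*cos(z)/(sin(z)^3 - 5*sin(z)^2 - 8*sin(z) + 12)^2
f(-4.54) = 35.99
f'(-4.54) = -416.41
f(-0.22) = 0.50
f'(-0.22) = 0.28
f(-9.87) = 0.96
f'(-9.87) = -1.44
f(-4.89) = 33.91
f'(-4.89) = 380.75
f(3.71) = 0.44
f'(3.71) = -0.10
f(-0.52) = 0.44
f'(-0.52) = 0.12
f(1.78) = 24.47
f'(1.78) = -232.99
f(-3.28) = 0.66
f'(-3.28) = -0.66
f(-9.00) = 0.46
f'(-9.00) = -0.16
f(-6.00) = 0.77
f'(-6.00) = 0.94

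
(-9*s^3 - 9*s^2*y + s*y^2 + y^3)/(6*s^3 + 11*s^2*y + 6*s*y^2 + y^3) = (-3*s + y)/(2*s + y)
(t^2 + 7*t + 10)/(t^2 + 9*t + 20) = (t + 2)/(t + 4)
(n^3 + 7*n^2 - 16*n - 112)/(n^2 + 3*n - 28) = n + 4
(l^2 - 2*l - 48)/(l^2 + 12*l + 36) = (l - 8)/(l + 6)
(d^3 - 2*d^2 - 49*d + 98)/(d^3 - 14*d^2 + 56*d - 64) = (d^2 - 49)/(d^2 - 12*d + 32)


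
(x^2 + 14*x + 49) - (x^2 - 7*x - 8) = 21*x + 57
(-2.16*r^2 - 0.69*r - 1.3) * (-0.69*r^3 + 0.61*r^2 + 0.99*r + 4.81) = 1.4904*r^5 - 0.8415*r^4 - 1.6623*r^3 - 11.8657*r^2 - 4.6059*r - 6.253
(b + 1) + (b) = 2*b + 1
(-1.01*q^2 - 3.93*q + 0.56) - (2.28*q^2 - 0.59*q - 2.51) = -3.29*q^2 - 3.34*q + 3.07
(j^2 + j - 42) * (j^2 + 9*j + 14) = j^4 + 10*j^3 - 19*j^2 - 364*j - 588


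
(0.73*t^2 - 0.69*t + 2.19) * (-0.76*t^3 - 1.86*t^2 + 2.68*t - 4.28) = -0.5548*t^5 - 0.8334*t^4 + 1.5754*t^3 - 9.047*t^2 + 8.8224*t - 9.3732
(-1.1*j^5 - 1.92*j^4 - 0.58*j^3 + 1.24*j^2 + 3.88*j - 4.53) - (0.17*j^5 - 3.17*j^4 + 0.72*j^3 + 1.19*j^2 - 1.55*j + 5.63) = -1.27*j^5 + 1.25*j^4 - 1.3*j^3 + 0.05*j^2 + 5.43*j - 10.16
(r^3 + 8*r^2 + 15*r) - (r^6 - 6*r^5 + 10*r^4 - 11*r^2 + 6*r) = -r^6 + 6*r^5 - 10*r^4 + r^3 + 19*r^2 + 9*r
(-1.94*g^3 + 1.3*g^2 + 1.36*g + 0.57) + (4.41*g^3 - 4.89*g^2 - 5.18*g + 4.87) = 2.47*g^3 - 3.59*g^2 - 3.82*g + 5.44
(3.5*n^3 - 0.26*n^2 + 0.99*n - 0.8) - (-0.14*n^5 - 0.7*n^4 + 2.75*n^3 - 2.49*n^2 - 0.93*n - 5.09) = 0.14*n^5 + 0.7*n^4 + 0.75*n^3 + 2.23*n^2 + 1.92*n + 4.29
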